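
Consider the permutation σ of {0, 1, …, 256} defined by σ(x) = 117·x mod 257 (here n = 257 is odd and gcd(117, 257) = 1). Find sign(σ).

+1

Orbit of 189 under x↦117x: [189, 11, 2, 234, 136, 235, 253]… (length divides ord_257(117)).
The orbit structure of x ↦ 117x mod 257: 5 orbits of sizes [64, 64, 64, 64, 1].
Σ(ℓ_i−1) = 257−5 = 252; sign = (−1)^252 = +1.
Check: (117/257) = +1 by Zolotarev.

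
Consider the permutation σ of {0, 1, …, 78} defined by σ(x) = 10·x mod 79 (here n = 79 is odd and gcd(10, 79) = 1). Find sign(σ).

Trace 18: π^k(18) = [18, 22, 62, 67, 38, 64, 8] for k=0..6.
The orbit structure of x ↦ 10x mod 79: 7 orbits of sizes [13, 13, 13, 13, 13, 13, 1].
79 − 7 = 72 transpositions; sign(π) = (−1)^72 = +1.
(10|79)_J = +1 (Zolotarev's lemma cross-check).

+1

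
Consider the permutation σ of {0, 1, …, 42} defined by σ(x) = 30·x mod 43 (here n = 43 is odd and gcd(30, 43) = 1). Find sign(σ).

-1

Orbit of 36 under x↦30x: [36, 5, 21, 28, 23, 2, 17]… (length divides ord_43(30)).
The orbit structure of x ↦ 30x mod 43: 2 orbits of sizes [42, 1].
43 − 2 = 41 transpositions; sign(π) = (−1)^41 = -1.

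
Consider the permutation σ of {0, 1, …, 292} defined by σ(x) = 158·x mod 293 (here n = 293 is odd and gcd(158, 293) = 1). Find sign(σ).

Trace 206: π^k(206) = [206, 25, 141, 10, 115, 4, 46] for k=0..6.
3 cycles of lengths [146, 146, 1].
sign(π) = (−1)^{n − #cycles} = (−1)^{293−3} = (−1)^290 = +1.

+1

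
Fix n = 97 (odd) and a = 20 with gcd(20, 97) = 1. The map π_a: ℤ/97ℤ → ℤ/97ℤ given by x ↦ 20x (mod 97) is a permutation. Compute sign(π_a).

-1

Orbit of 8 under x↦20x: [8, 63, 96, 77, 85, 51, 50]… (length divides ord_97(20)).
π_20 has 4 disjoint cycles with lengths [32, 32, 32, 1] on {0,…,96}.
sign(π) = (−1)^{n − #cycles} = (−1)^{97−4} = (−1)^93 = -1.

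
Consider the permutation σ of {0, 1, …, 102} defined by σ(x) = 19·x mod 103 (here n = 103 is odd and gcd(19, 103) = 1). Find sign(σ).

Trace 33: π^k(33) = [33, 9, 68, 56, 34, 28, 17] for k=0..6.
π_19 has 3 disjoint cycles with lengths [51, 51, 1] on {0,…,102}.
sign(π) = (−1)^{n − #cycles} = (−1)^{103−3} = (−1)^100 = +1.

+1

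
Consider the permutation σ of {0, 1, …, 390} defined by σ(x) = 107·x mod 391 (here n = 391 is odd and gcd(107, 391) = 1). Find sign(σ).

+1

Trace 358: π^k(358) = [358, 379, 280, 244, 302, 252, 376] for k=0..6.
Cycle lengths of π_107 on ℤ/391ℤ: [176, 176, 22, 16, 1]; 5 cycles in total.
391 − 5 = 386 transpositions; sign(π) = (−1)^386 = +1.
Check: (107/391) = +1 by Zolotarev.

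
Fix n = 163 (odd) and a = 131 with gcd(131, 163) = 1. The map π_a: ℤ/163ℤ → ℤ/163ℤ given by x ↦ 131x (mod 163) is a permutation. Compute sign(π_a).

+1

Trace 56: π^k(56) = [56, 1, 131, 46, 158, 160, 96] for k=0..6.
The orbit structure of x ↦ 131x mod 163: 3 orbits of sizes [81, 81, 1].
n − c = 163 − 3 = 160; sign = (−1)^160 = +1.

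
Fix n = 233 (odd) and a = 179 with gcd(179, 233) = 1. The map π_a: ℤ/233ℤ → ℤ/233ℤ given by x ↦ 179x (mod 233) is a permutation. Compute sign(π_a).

Start at x=37: 37 → 99 → 13 → 230 → 162 → 106 → 101 → … (one orbit).
The orbit structure of x ↦ 179x mod 233: 2 orbits of sizes [232, 1].
n − c = 233 − 2 = 231; sign = (−1)^231 = -1.
Via Zolotarev, sign(π_{179}) = (179|233) = -1.

-1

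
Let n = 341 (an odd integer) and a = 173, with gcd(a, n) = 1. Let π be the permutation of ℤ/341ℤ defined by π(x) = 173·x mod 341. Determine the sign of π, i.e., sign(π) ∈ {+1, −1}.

Start at x=47: 47 → 288 → 38 → 95 → 67 → 338 → 163 → … (one orbit).
Cycle type of π: 30×10 + 15×2 + 10 + 1; total 14 cycles.
sign(π) = (−1)^{n − #cycles} = (−1)^{341−14} = (−1)^327 = -1.
Check: (173/341) = -1 by Zolotarev.

-1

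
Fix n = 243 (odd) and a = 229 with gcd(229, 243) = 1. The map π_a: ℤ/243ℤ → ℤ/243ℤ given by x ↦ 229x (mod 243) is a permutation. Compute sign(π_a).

+1

Start at x=127: 127 → 166 → 106 → 217 → 121 → 7 → 145 → … (one orbit).
Cycle lengths of π_229 on ℤ/243ℤ: [81, 81, 27, 27, 9, 9, 3, 3, 1, 1, 1]; 11 cycles in total.
n − c = 243 − 11 = 232; sign = (−1)^232 = +1.
Check: (229/243) = +1 by Zolotarev.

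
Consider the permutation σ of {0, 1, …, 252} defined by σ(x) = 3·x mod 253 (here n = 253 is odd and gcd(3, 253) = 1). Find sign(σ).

Trace 49: π^k(49) = [49, 147, 188, 58, 174, 16, 48] for k=0..6.
π_3 has 9 disjoint cycles with lengths [55, 55, 55, 55, 11, 11, 5, 5, 1] on {0,…,252}.
253 − 9 = 244 transpositions; sign(π) = (−1)^244 = +1.
Via Zolotarev, sign(π_{3}) = (3|253) = +1.

+1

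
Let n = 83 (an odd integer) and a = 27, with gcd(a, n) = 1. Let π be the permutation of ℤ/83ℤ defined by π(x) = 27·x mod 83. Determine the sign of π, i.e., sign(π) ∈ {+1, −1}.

Trace 11: π^k(11) = [11, 48, 51, 49, 78, 31, 7] for k=0..6.
The orbit structure of x ↦ 27x mod 83: 3 orbits of sizes [41, 41, 1].
sign(π) = (−1)^{n − #cycles} = (−1)^{83−3} = (−1)^80 = +1.
Zolotarev: (27|83) = +1, matching the cycle-count sign.

+1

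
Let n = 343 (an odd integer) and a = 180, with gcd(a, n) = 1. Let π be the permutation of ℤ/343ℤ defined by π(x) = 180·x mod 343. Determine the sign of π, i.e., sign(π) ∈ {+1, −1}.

Orbit of 122 under x↦180x: [122, 8, 68, 235, 111, 86, 45]… (length divides ord_343(180)).
The orbit structure of x ↦ 180x mod 343: 4 orbits of sizes [294, 42, 6, 1].
4 cycles on 343: each ℓ→(−1)^(ℓ−1), product (−1)^339 = -1.

-1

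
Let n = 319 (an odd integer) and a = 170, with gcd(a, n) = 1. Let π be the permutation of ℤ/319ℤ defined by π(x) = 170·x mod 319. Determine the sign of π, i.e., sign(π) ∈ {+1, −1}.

Orbit of 141 under x↦170x: [141, 45, 313, 256, 136, 152, 1]… (length divides ord_319(170)).
Decompose π into cycles: lengths [35, 35, 35, 35, 35, 35, 35, 35, 7, 7, 7, 7, 5, 5, 1] (15 cycles, including the fixed point 0).
n − c = 319 − 15 = 304; sign = (−1)^304 = +1.

+1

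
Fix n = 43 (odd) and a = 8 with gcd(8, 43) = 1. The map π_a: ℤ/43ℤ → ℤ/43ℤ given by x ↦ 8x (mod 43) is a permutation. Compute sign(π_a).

Orbit of 11 under x↦8x: [11, 2, 16, 42, 35, 22, 4]… (length divides ord_43(8)).
The orbit structure of x ↦ 8x mod 43: 4 orbits of sizes [14, 14, 14, 1].
43 − 4 = 39 transpositions; sign(π) = (−1)^39 = -1.

-1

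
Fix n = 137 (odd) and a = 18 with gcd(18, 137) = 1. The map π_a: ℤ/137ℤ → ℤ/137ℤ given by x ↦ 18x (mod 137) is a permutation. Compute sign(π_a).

+1

Orbit of 74 under x↦18x: [74, 99, 1, 18, 50, 78, 34]… (length divides ord_137(18)).
Cycle type of π: 34×4 + 1; total 5 cycles.
137 − 5 = 132 transpositions; sign(π) = (−1)^132 = +1.
Check: (18/137) = +1 by Zolotarev.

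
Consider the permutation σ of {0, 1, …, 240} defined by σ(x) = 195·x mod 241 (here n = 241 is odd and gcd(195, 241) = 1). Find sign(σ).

-1

Trace 199: π^k(199) = [199, 4, 57, 29, 112, 150, 89] for k=0..6.
Cycle lengths of π_195 on ℤ/241ℤ: [240, 1]; 2 cycles in total.
n − c = 241 − 2 = 239; sign = (−1)^239 = -1.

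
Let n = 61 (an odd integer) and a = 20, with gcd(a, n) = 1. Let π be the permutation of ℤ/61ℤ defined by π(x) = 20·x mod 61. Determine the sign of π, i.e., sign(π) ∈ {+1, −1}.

Start at x=1: 1 → 20 → 34 → 9 → 58 → 1 (one orbit).
The orbit structure of x ↦ 20x mod 61: 13 orbits of sizes [5, 5, 5, 5, 5, 5, 5, 5, 5, 5, 5, 5, 1].
13 cycles on 61: each ℓ→(−1)^(ℓ−1), product (−1)^48 = +1.
Zolotarev: (20|61) = +1, matching the cycle-count sign.

+1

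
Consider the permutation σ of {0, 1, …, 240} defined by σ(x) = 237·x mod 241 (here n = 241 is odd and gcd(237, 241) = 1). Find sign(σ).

+1

Trace 64: π^k(64) = [64, 226, 60, 1, 237, 16, 177] for k=0..6.
The orbit structure of x ↦ 237x mod 241: 21 orbits of sizes [12, 12, 12, 12, 12, 12, 12, 12, 12, 12, 12, 12, 12, 12, 12, 12, 12, 12, 12, 12, 1].
241 − 21 = 220 transpositions; sign(π) = (−1)^220 = +1.
Check: (237/241) = +1 by Zolotarev.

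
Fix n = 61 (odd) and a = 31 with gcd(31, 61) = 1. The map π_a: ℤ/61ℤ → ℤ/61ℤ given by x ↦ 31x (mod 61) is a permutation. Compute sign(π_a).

-1

Orbit of 52 under x↦31x: [52, 26, 13, 37, 49, 55, 58]… (length divides ord_61(31)).
Cycle type of π: 60 + 1; total 2 cycles.
Σ(ℓ_i−1) = 61−2 = 59; sign = (−1)^59 = -1.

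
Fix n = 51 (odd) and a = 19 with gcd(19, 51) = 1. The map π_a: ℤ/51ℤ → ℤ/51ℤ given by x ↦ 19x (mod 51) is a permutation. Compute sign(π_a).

+1

Trace 43: π^k(43) = [43, 1, 19, 4, 25, 16, 49] for k=0..6.
The orbit structure of x ↦ 19x mod 51: 9 orbits of sizes [8, 8, 8, 8, 8, 8, 1, 1, 1].
With 9 cycles on 51 points, sign = (−1)^{51−9} = +1.
Via Zolotarev, sign(π_{19}) = (19|51) = +1.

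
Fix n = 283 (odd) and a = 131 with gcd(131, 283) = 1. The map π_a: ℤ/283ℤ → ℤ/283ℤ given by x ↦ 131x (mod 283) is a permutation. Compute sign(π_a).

-1

Orbit of 142 under x↦131x: [142, 207, 232, 111, 108, 281, 21]… (length divides ord_283(131)).
The orbit structure of x ↦ 131x mod 283: 4 orbits of sizes [94, 94, 94, 1].
4 cycles on 283: each ℓ→(−1)^(ℓ−1), product (−1)^279 = -1.
(131|283)_J = -1 (Zolotarev's lemma cross-check).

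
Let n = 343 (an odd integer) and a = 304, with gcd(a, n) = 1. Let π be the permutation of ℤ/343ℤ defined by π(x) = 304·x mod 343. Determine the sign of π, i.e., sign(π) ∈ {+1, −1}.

-1

Start at x=243: 243 → 127 → 192 → 58 → 139 → 67 → 131 → … (one orbit).
π_304 has 4 disjoint cycles with lengths [294, 42, 6, 1] on {0,…,342}.
sign(π) = (−1)^{n − #cycles} = (−1)^{343−4} = (−1)^339 = -1.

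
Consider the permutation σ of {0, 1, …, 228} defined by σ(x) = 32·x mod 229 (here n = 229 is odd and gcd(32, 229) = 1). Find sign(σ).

-1

Start at x=34: 34 → 172 → 8 → 27 → 177 → 168 → 109 → … (one orbit).
π_32 has 4 disjoint cycles with lengths [76, 76, 76, 1] on {0,…,228}.
229 − 4 = 225 transpositions; sign(π) = (−1)^225 = -1.
Check: (32/229) = -1 by Zolotarev.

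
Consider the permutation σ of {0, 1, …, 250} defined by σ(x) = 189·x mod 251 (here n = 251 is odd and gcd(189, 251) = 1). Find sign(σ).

+1

Start at x=35: 35 → 89 → 4 → 3 → 65 → 237 → 115 → … (one orbit).
π_189 has 3 disjoint cycles with lengths [125, 125, 1] on {0,…,250}.
3 cycles on 251: each ℓ→(−1)^(ℓ−1), product (−1)^248 = +1.
(189|251)_J = +1 (Zolotarev's lemma cross-check).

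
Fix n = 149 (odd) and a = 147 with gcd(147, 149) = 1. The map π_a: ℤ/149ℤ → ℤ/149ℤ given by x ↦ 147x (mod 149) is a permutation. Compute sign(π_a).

Orbit of 70 under x↦147x: [70, 9, 131, 36, 77, 144, 10]… (length divides ord_149(147)).
Decompose π into cycles: lengths [148, 1] (2 cycles, including the fixed point 0).
149 − 2 = 147 transpositions; sign(π) = (−1)^147 = -1.
The Jacobi symbol (147|149) = -1 (Zolotarev) agrees.

-1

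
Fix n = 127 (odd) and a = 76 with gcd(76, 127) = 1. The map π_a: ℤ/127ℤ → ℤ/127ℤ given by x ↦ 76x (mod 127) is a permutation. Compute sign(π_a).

+1

Trace 25: π^k(25) = [25, 122, 1, 76, 61, 64, 38] for k=0..6.
Cycle type of π: 21×6 + 1; total 7 cycles.
sign(π) = (−1)^{n − #cycles} = (−1)^{127−7} = (−1)^120 = +1.
Check: (76/127) = +1 by Zolotarev.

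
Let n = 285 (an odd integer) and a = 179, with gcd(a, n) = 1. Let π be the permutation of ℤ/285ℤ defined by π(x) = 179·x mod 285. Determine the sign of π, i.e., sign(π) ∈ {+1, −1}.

Orbit of 1 under x↦179x: [1, 179, 121, 284, 106, 164]… (length divides ord_285(179)).
53 cycles of lengths [6, 6, 6, 6, 6, 6, 6, 6, 6, 6, 6, 6, 6, 6, 6, 6, 6, 6, 6, 6, 6, 6, 6, 6, 6, 6, 6, 6, 6, 6, 6, 6, 6, 6, 6, 6, 6, 6, 6, 6, 6, 6, 6, 6, 6, 2, 2, 2, 2, 2, 2, 2, 1].
With 53 cycles on 285 points, sign = (−1)^{285−53} = +1.

+1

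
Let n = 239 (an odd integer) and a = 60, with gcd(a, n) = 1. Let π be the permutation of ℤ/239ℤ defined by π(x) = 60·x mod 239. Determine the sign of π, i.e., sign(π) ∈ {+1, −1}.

+1

Trace 162: π^k(162) = [162, 160, 40, 10, 122, 150, 157] for k=0..6.
The orbit structure of x ↦ 60x mod 239: 3 orbits of sizes [119, 119, 1].
n − c = 239 − 3 = 236; sign = (−1)^236 = +1.
Zolotarev: (60|239) = +1, matching the cycle-count sign.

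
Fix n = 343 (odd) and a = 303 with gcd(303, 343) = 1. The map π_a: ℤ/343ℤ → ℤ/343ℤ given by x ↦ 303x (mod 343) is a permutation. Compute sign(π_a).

Orbit of 246 under x↦303x: [246, 107, 179, 43, 338, 200, 232]… (length divides ord_343(303)).
Cycle type of π: 147×2 + 21×2 + 3×2 + 1; total 7 cycles.
sign(π) = (−1)^{n − #cycles} = (−1)^{343−7} = (−1)^336 = +1.
Zolotarev: (303|343) = +1, matching the cycle-count sign.

+1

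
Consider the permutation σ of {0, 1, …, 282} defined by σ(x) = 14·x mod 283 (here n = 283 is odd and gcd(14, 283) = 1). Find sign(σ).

Trace 223: π^k(223) = [223, 9, 126, 66, 75, 201, 267] for k=0..6.
π_14 has 2 disjoint cycles with lengths [282, 1] on {0,…,282}.
Σ(ℓ_i−1) = 283−2 = 281; sign = (−1)^281 = -1.

-1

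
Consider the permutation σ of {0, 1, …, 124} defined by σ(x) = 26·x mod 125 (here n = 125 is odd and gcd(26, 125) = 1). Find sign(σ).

Orbit of 1 under x↦26x: [1, 26, 51, 76, 101]… (length divides ord_125(26)).
Decompose π into cycles: lengths [5, 5, 5, 5, 5, 5, 5, 5, 5, 5, 5, 5, 5, 5, 5, 5, 5, 5, 5, 5, 1, 1, 1, 1, 1, 1, 1, 1, 1, 1, 1, 1, 1, 1, 1, 1, 1, 1, 1, 1, 1, 1, 1, 1, 1] (45 cycles, including the fixed point 0).
With 45 cycles on 125 points, sign = (−1)^{125−45} = +1.

+1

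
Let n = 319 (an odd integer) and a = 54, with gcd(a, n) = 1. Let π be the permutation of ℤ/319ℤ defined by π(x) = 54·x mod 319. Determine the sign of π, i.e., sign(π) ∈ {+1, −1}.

Trace 65: π^k(65) = [65, 1, 54, 45, 197, 111, 252] for k=0..6.
The orbit structure of x ↦ 54x mod 319: 30 orbits of sizes [14, 14, 14, 14, 14, 14, 14, 14, 14, 14, 14, 14, 14, 14, 14, 14, 14, 14, 14, 14, 7, 7, 7, 7, 2, 2, 2, 2, 2, 1].
319 − 30 = 289 transpositions; sign(π) = (−1)^289 = -1.
(54|319)_J = -1 (Zolotarev's lemma cross-check).

-1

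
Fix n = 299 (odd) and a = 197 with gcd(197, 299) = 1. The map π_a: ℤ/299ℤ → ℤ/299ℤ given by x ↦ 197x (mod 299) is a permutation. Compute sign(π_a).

Trace 210: π^k(210) = [210, 108, 47, 289, 123, 12, 271] for k=0..6.
6 cycles of lengths [132, 132, 12, 11, 11, 1].
Σ(ℓ_i−1) = 299−6 = 293; sign = (−1)^293 = -1.
(197|299)_J = -1 (Zolotarev's lemma cross-check).

-1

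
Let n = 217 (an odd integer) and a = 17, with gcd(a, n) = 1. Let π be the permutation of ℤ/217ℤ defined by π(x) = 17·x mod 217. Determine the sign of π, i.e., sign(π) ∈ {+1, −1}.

Orbit of 214 under x↦17x: [214, 166, 1, 17, 72, 139, 193]… (length divides ord_217(17)).
Decompose π into cycles: lengths [30, 30, 30, 30, 30, 30, 30, 6, 1] (9 cycles, including the fixed point 0).
sign(π) = (−1)^{n − #cycles} = (−1)^{217−9} = (−1)^208 = +1.
Zolotarev: (17|217) = +1, matching the cycle-count sign.

+1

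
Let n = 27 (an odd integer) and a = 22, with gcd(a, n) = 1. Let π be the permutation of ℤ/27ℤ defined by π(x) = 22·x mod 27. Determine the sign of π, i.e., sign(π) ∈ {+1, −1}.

Trace 13: π^k(13) = [13, 16, 1, 22, 25, 10, 4] for k=0..6.
Cycle lengths of π_22 on ℤ/27ℤ: [9, 9, 3, 3, 1, 1, 1]; 7 cycles in total.
n − c = 27 − 7 = 20; sign = (−1)^20 = +1.

+1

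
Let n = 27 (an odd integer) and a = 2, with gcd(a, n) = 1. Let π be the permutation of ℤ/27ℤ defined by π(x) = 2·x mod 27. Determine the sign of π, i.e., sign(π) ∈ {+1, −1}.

Start at x=11: 11 → 22 → 17 → 7 → 14 → 1 → 2 → … (one orbit).
4 cycles of lengths [18, 6, 2, 1].
sign(π) = (−1)^{n − #cycles} = (−1)^{27−4} = (−1)^23 = -1.
Check: (2/27) = -1 by Zolotarev.

-1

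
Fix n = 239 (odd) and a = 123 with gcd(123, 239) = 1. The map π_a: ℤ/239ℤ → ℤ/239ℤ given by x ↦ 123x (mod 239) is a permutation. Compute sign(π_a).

-1

Trace 176: π^k(176) = [176, 138, 5, 137, 121, 65, 108] for k=0..6.
π_123 has 2 disjoint cycles with lengths [238, 1] on {0,…,238}.
sign(π) = (−1)^{n − #cycles} = (−1)^{239−2} = (−1)^237 = -1.
(123|239)_J = -1 (Zolotarev's lemma cross-check).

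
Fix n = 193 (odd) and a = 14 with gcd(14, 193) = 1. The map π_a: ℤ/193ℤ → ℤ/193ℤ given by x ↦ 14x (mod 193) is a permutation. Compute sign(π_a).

+1

Trace 42: π^k(42) = [42, 9, 126, 27, 185, 81, 169] for k=0..6.
The orbit structure of x ↦ 14x mod 193: 7 orbits of sizes [32, 32, 32, 32, 32, 32, 1].
With 7 cycles on 193 points, sign = (−1)^{193−7} = +1.
Via Zolotarev, sign(π_{14}) = (14|193) = +1.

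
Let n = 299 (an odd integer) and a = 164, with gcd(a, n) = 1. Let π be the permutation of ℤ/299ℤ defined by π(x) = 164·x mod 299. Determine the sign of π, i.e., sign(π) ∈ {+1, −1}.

-1

Trace 25: π^k(25) = [25, 213, 248, 8, 116, 187, 170] for k=0..6.
Decompose π into cycles: lengths [44, 44, 44, 44, 44, 44, 11, 11, 4, 4, 4, 1] (12 cycles, including the fixed point 0).
Σ(ℓ_i−1) = 299−12 = 287; sign = (−1)^287 = -1.
Via Zolotarev, sign(π_{164}) = (164|299) = -1.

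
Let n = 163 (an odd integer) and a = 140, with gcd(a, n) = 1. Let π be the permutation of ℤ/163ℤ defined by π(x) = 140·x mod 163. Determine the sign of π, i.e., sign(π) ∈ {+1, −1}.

+1

Start at x=1: 1 → 140 → 40 → 58 → 133 → 38 → 104 → … (one orbit).
π_140 has 19 disjoint cycles with lengths [9, 9, 9, 9, 9, 9, 9, 9, 9, 9, 9, 9, 9, 9, 9, 9, 9, 9, 1] on {0,…,162}.
With 19 cycles on 163 points, sign = (−1)^{163−19} = +1.
Check: (140/163) = +1 by Zolotarev.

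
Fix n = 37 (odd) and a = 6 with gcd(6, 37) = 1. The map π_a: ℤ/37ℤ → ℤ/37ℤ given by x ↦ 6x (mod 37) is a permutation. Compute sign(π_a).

Orbit of 6 under x↦6x: [6, 36, 31, 1]… (length divides ord_37(6)).
Cycle lengths of π_6 on ℤ/37ℤ: [4, 4, 4, 4, 4, 4, 4, 4, 4, 1]; 10 cycles in total.
With 10 cycles on 37 points, sign = (−1)^{37−10} = -1.

-1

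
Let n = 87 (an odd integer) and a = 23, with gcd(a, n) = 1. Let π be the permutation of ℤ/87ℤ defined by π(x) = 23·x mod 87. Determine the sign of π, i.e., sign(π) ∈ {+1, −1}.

-1

Orbit of 82 under x↦23x: [82, 59, 52, 65, 16, 20, 25]… (length divides ord_87(23)).
10 cycles of lengths [14, 14, 14, 14, 7, 7, 7, 7, 2, 1].
10 cycles on 87: each ℓ→(−1)^(ℓ−1), product (−1)^77 = -1.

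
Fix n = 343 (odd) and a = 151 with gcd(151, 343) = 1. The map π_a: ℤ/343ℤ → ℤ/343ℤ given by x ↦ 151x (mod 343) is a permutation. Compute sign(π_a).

Start at x=23: 23 → 43 → 319 → 149 → 204 → 277 → 324 → … (one orbit).
π_151 has 7 disjoint cycles with lengths [147, 147, 21, 21, 3, 3, 1] on {0,…,342}.
sign(π) = (−1)^{n − #cycles} = (−1)^{343−7} = (−1)^336 = +1.
Via Zolotarev, sign(π_{151}) = (151|343) = +1.

+1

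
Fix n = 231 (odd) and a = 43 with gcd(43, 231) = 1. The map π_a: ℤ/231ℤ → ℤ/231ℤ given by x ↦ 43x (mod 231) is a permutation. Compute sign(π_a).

Start at x=43: 43 → 1 → 43 (one orbit).
π_43 has 126 disjoint cycles with lengths [2, 2, 2, 2, 2, 2, 2, 2, 2, 2, 2, 2, 2, 2, 2, 2, 2, 2, 2, 2, 2, 2, 2, 2, 2, 2, 2, 2, 2, 2, 2, 2, 2, 2, 2, 2, 2, 2, 2, 2, 2, 2, 2, 2, 2, 2, 2, 2, 2, 2, 2, 2, 2, 2, 2, 2, 2, 2, 2, 2, 2, 2, 2, 2, 2, 2, 2, 2, 2, 2, 2, 2, 2, 2, 2, 2, 2, 2, 2, 2, 2, 2, 2, 2, 2, 2, 2, 2, 2, 2, 2, 2, 2, 2, 2, 2, 2, 2, 2, 2, 2, 2, 2, 2, 2, 1, 1, 1, 1, 1, 1, 1, 1, 1, 1, 1, 1, 1, 1, 1, 1, 1, 1, 1, 1, 1] on {0,…,230}.
With 126 cycles on 231 points, sign = (−1)^{231−126} = -1.

-1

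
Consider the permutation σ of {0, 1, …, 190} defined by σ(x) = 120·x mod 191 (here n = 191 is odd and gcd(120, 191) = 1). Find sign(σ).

Orbit of 129 under x↦120x: [129, 9, 125, 102, 16, 10, 54]… (length divides ord_191(120)).
The orbit structure of x ↦ 120x mod 191: 3 orbits of sizes [95, 95, 1].
3 cycles on 191: each ℓ→(−1)^(ℓ−1), product (−1)^188 = +1.

+1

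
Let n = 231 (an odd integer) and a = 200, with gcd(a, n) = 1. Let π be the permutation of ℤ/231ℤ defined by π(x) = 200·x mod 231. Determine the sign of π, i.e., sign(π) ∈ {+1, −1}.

+1

Trace 2: π^k(2) = [2, 169, 74, 16, 197, 130, 128] for k=0..6.
15 cycles of lengths [30, 30, 30, 30, 30, 30, 10, 10, 10, 6, 6, 3, 3, 2, 1].
n − c = 231 − 15 = 216; sign = (−1)^216 = +1.
Zolotarev: (200|231) = +1, matching the cycle-count sign.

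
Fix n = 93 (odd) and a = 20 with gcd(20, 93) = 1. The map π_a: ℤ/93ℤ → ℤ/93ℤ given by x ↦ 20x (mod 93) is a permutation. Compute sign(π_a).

Trace 35: π^k(35) = [35, 49, 50, 70, 5, 7, 47] for k=0..6.
The orbit structure of x ↦ 20x mod 93: 6 orbits of sizes [30, 30, 15, 15, 2, 1].
sign(π) = (−1)^{n − #cycles} = (−1)^{93−6} = (−1)^87 = -1.

-1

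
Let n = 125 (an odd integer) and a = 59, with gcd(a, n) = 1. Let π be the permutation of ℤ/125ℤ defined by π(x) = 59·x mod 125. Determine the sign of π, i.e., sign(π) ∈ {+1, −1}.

Trace 19: π^k(19) = [19, 121, 14, 76, 109, 56, 54] for k=0..6.
The orbit structure of x ↦ 59x mod 125: 7 orbits of sizes [50, 50, 10, 10, 2, 2, 1].
sign(π) = (−1)^{n − #cycles} = (−1)^{125−7} = (−1)^118 = +1.

+1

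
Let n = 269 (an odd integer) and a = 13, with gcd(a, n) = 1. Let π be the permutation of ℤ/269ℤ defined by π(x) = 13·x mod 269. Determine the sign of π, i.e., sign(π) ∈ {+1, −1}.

+1

Trace 151: π^k(151) = [151, 80, 233, 70, 103, 263, 191] for k=0..6.
Cycle lengths of π_13 on ℤ/269ℤ: [134, 134, 1]; 3 cycles in total.
n − c = 269 − 3 = 266; sign = (−1)^266 = +1.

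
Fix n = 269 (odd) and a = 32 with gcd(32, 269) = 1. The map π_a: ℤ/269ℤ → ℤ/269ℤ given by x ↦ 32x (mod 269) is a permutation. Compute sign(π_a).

-1

Orbit of 176 under x↦32x: [176, 252, 263, 77, 43, 31, 185]… (length divides ord_269(32)).
Cycle type of π: 268 + 1; total 2 cycles.
With 2 cycles on 269 points, sign = (−1)^{269−2} = -1.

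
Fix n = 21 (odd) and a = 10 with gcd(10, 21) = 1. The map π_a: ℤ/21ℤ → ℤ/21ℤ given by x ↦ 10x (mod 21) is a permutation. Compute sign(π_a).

-1

Trace 16: π^k(16) = [16, 13, 4, 19, 1, 10] for k=0..5.
Cycle type of π: 6×3 + 1×3; total 6 cycles.
6 cycles on 21: each ℓ→(−1)^(ℓ−1), product (−1)^15 = -1.
(10|21)_J = -1 (Zolotarev's lemma cross-check).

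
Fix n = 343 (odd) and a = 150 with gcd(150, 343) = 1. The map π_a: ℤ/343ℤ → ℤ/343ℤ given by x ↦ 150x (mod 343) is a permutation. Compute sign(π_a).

Trace 241: π^k(241) = [241, 135, 13, 235, 264, 155, 269] for k=0..6.
Cycle type of π: 294 + 42 + 6 + 1; total 4 cycles.
343 − 4 = 339 transpositions; sign(π) = (−1)^339 = -1.
(150|343)_J = -1 (Zolotarev's lemma cross-check).

-1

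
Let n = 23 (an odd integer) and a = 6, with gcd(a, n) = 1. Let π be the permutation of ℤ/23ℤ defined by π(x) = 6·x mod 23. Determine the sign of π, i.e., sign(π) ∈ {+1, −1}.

Trace 8: π^k(8) = [8, 2, 12, 3, 18, 16, 4] for k=0..6.
Cycle lengths of π_6 on ℤ/23ℤ: [11, 11, 1]; 3 cycles in total.
With 3 cycles on 23 points, sign = (−1)^{23−3} = +1.
Via Zolotarev, sign(π_{6}) = (6|23) = +1.

+1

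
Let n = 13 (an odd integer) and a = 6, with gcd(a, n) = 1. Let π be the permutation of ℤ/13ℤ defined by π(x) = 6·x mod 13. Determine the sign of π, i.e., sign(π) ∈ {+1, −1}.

-1

Start at x=8: 8 → 9 → 2 → 12 → 7 → 3 → 5 → … (one orbit).
Decompose π into cycles: lengths [12, 1] (2 cycles, including the fixed point 0).
2 cycles on 13: each ℓ→(−1)^(ℓ−1), product (−1)^11 = -1.
The Jacobi symbol (6|13) = -1 (Zolotarev) agrees.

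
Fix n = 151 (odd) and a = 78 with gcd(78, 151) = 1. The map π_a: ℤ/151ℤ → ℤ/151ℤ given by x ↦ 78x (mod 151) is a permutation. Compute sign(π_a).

Start at x=50: 50 → 125 → 86 → 64 → 9 → 98 → 94 → … (one orbit).
π_78 has 7 disjoint cycles with lengths [25, 25, 25, 25, 25, 25, 1] on {0,…,150}.
With 7 cycles on 151 points, sign = (−1)^{151−7} = +1.

+1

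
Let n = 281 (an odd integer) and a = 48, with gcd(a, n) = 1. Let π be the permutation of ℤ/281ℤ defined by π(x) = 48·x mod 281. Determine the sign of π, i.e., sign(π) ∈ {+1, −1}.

-1

Trace 247: π^k(247) = [247, 54, 63, 214, 156, 182, 25] for k=0..6.
Cycle type of π: 280 + 1; total 2 cycles.
2 cycles on 281: each ℓ→(−1)^(ℓ−1), product (−1)^279 = -1.
Zolotarev: (48|281) = -1, matching the cycle-count sign.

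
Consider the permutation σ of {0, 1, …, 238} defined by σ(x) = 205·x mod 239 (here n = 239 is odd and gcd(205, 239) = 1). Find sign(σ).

Start at x=220: 220 → 168 → 24 → 140 → 20 → 37 → 176 → … (one orbit).
Cycle lengths of π_205 on ℤ/239ℤ: [238, 1]; 2 cycles in total.
sign(π) = (−1)^{n − #cycles} = (−1)^{239−2} = (−1)^237 = -1.

-1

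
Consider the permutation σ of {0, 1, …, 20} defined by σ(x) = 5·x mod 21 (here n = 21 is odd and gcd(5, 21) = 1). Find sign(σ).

+1

Orbit of 16 under x↦5x: [16, 17, 1, 5, 4, 20]… (length divides ord_21(5)).
Cycle lengths of π_5 on ℤ/21ℤ: [6, 6, 6, 2, 1]; 5 cycles in total.
5 cycles on 21: each ℓ→(−1)^(ℓ−1), product (−1)^16 = +1.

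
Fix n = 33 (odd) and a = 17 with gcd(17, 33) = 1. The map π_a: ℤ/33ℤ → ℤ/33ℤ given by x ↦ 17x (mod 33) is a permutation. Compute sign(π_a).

+1

Orbit of 8 under x↦17x: [8, 4, 2, 1, 17, 25, 29]… (length divides ord_33(17)).
π_17 has 5 disjoint cycles with lengths [10, 10, 10, 2, 1] on {0,…,32}.
With 5 cycles on 33 points, sign = (−1)^{33−5} = +1.
(17|33)_J = +1 (Zolotarev's lemma cross-check).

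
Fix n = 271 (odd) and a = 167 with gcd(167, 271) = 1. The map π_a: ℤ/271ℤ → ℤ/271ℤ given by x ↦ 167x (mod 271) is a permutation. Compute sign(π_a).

+1

Orbit of 79 under x↦167x: [79, 185, 1, 167, 247, 57, 34]… (length divides ord_271(167)).
Decompose π into cycles: lengths [45, 45, 45, 45, 45, 45, 1] (7 cycles, including the fixed point 0).
271 − 7 = 264 transpositions; sign(π) = (−1)^264 = +1.
(167|271)_J = +1 (Zolotarev's lemma cross-check).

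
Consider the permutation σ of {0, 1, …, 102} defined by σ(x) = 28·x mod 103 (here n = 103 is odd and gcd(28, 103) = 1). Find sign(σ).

Trace 13: π^k(13) = [13, 55, 98, 66, 97, 38, 34] for k=0..6.
3 cycles of lengths [51, 51, 1].
sign(π) = (−1)^{n − #cycles} = (−1)^{103−3} = (−1)^100 = +1.

+1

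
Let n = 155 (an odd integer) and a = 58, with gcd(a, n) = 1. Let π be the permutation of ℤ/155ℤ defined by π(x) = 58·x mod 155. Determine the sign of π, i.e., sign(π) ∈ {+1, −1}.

Orbit of 109 under x↦58x: [109, 122, 101, 123, 4, 77, 126]… (length divides ord_155(58)).
Decompose π into cycles: lengths [20, 20, 20, 20, 20, 20, 10, 10, 10, 4, 1] (11 cycles, including the fixed point 0).
Σ(ℓ_i−1) = 155−11 = 144; sign = (−1)^144 = +1.
(58|155)_J = +1 (Zolotarev's lemma cross-check).

+1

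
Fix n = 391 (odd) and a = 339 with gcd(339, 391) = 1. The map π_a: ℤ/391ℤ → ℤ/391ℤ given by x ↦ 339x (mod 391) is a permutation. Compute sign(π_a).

-1

Start at x=356: 356 → 256 → 373 → 154 → 203 → 1 → 339 → … (one orbit).
26 cycles of lengths [22, 22, 22, 22, 22, 22, 22, 22, 22, 22, 22, 22, 22, 22, 22, 22, 22, 2, 2, 2, 2, 2, 2, 2, 2, 1].
Σ(ℓ_i−1) = 391−26 = 365; sign = (−1)^365 = -1.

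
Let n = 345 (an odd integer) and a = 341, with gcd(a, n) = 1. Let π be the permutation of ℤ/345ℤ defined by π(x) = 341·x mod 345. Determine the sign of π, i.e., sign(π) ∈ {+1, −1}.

Trace 16: π^k(16) = [16, 281, 256, 11, 301, 176, 331] for k=0..6.
Cycle lengths of π_341 on ℤ/345ℤ: [22, 22, 22, 22, 22, 22, 22, 22, 22, 22, 22, 22, 22, 22, 22, 2, 2, 2, 2, 2, 1, 1, 1, 1, 1]; 25 cycles in total.
25 cycles on 345: each ℓ→(−1)^(ℓ−1), product (−1)^320 = +1.

+1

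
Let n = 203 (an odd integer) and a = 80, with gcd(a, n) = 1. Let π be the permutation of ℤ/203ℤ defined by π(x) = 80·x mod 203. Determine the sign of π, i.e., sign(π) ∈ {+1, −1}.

Start at x=74: 74 → 33 → 1 → 80 → 107 → 34 → 81 → … (one orbit).
Decompose π into cycles: lengths [42, 42, 42, 42, 14, 14, 6, 1] (8 cycles, including the fixed point 0).
8 cycles on 203: each ℓ→(−1)^(ℓ−1), product (−1)^195 = -1.
Via Zolotarev, sign(π_{80}) = (80|203) = -1.

-1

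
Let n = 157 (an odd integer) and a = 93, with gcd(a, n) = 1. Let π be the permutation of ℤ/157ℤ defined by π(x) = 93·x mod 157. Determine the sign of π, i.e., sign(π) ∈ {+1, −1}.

Trace 16: π^k(16) = [16, 75, 67, 108, 153, 99, 101] for k=0..6.
Cycle type of π: 13×12 + 1; total 13 cycles.
n − c = 157 − 13 = 144; sign = (−1)^144 = +1.

+1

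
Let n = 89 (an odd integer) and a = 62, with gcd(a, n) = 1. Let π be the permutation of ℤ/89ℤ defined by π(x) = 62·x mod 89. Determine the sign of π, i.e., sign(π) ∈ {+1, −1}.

Orbit of 36 under x↦62x: [36, 7, 78, 30, 80, 65, 25]… (length divides ord_89(62)).
The orbit structure of x ↦ 62x mod 89: 2 orbits of sizes [88, 1].
Σ(ℓ_i−1) = 89−2 = 87; sign = (−1)^87 = -1.
The Jacobi symbol (62|89) = -1 (Zolotarev) agrees.

-1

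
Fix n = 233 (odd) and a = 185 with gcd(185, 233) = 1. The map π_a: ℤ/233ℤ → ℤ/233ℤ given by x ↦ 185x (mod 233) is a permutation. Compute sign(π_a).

-1

Orbit of 97 under x↦185x: [97, 4, 41, 129, 99, 141, 222]… (length divides ord_233(185)).
Decompose π into cycles: lengths [232, 1] (2 cycles, including the fixed point 0).
With 2 cycles on 233 points, sign = (−1)^{233−2} = -1.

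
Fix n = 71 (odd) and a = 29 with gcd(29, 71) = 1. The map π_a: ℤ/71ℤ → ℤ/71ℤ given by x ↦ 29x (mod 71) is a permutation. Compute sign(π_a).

Orbit of 8 under x↦29x: [8, 19, 54, 4, 45, 27, 2]… (length divides ord_71(29)).
Decompose π into cycles: lengths [35, 35, 1] (3 cycles, including the fixed point 0).
3 cycles on 71: each ℓ→(−1)^(ℓ−1), product (−1)^68 = +1.

+1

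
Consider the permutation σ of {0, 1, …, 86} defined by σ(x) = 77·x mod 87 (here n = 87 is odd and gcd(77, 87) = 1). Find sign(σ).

Trace 2: π^k(2) = [2, 67, 26, 1, 77, 13, 44] for k=0..6.
Cycle lengths of π_77 on ℤ/87ℤ: [28, 28, 28, 2, 1]; 5 cycles in total.
87 − 5 = 82 transpositions; sign(π) = (−1)^82 = +1.
Via Zolotarev, sign(π_{77}) = (77|87) = +1.

+1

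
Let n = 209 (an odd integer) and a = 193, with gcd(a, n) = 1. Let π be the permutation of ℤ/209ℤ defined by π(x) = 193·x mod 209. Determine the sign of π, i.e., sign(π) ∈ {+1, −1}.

+1

Start at x=137: 137 → 107 → 169 → 13 → 1 → 193 → 47 → … (one orbit).
π_193 has 5 disjoint cycles with lengths [90, 90, 18, 10, 1] on {0,…,208}.
5 cycles on 209: each ℓ→(−1)^(ℓ−1), product (−1)^204 = +1.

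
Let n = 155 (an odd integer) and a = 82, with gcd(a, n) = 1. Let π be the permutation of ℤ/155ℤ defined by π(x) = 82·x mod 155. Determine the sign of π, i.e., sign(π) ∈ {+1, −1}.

Start at x=39: 39 → 98 → 131 → 47 → 134 → 138 → 1 → … (one orbit).
Cycle type of π: 60×2 + 15×2 + 4 + 1; total 6 cycles.
n − c = 155 − 6 = 149; sign = (−1)^149 = -1.
Check: (82/155) = -1 by Zolotarev.

-1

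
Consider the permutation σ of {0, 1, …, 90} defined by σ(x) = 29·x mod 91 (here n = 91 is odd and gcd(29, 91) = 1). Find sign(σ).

Trace 1: π^k(1) = [1, 29, 22] for k=0..2.
π_29 has 35 disjoint cycles with lengths [3, 3, 3, 3, 3, 3, 3, 3, 3, 3, 3, 3, 3, 3, 3, 3, 3, 3, 3, 3, 3, 3, 3, 3, 3, 3, 3, 3, 1, 1, 1, 1, 1, 1, 1] on {0,…,90}.
sign(π) = (−1)^{n − #cycles} = (−1)^{91−35} = (−1)^56 = +1.
The Jacobi symbol (29|91) = +1 (Zolotarev) agrees.

+1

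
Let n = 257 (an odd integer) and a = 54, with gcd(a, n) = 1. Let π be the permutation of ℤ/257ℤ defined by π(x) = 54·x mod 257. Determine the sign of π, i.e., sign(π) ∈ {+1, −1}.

Orbit of 238 under x↦54x: [238, 2, 108, 178, 103, 165, 172]… (length divides ord_257(54)).
π_54 has 2 disjoint cycles with lengths [256, 1] on {0,…,256}.
2 cycles on 257: each ℓ→(−1)^(ℓ−1), product (−1)^255 = -1.
Check: (54/257) = -1 by Zolotarev.

-1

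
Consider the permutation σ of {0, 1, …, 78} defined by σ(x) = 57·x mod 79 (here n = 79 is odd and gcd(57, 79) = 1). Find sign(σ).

Trace 18: π^k(18) = [18, 78, 22, 69, 62, 58, 67] for k=0..6.
Cycle lengths of π_57 on ℤ/79ℤ: [26, 26, 26, 1]; 4 cycles in total.
With 4 cycles on 79 points, sign = (−1)^{79−4} = -1.
Zolotarev: (57|79) = -1, matching the cycle-count sign.

-1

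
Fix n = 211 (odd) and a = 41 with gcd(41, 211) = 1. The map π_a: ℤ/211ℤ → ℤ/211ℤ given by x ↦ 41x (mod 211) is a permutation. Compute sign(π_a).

-1

Start at x=98: 98 → 9 → 158 → 148 → 160 → 19 → 146 → … (one orbit).
Cycle type of π: 210 + 1; total 2 cycles.
n − c = 211 − 2 = 209; sign = (−1)^209 = -1.
Via Zolotarev, sign(π_{41}) = (41|211) = -1.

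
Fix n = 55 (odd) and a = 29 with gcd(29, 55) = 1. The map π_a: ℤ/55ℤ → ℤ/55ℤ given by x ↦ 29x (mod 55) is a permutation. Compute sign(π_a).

Start at x=1: 1 → 29 → 16 → 24 → 36 → 54 → 26 → … (one orbit).
The orbit structure of x ↦ 29x mod 55: 8 orbits of sizes [10, 10, 10, 10, 10, 2, 2, 1].
With 8 cycles on 55 points, sign = (−1)^{55−8} = -1.
Zolotarev: (29|55) = -1, matching the cycle-count sign.

-1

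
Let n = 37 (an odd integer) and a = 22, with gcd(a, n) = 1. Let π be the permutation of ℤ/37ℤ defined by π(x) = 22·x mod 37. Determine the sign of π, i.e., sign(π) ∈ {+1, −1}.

Orbit of 20 under x↦22x: [20, 33, 23, 25, 32, 1, 22]… (length divides ord_37(22)).
2 cycles of lengths [36, 1].
With 2 cycles on 37 points, sign = (−1)^{37−2} = -1.
Zolotarev: (22|37) = -1, matching the cycle-count sign.

-1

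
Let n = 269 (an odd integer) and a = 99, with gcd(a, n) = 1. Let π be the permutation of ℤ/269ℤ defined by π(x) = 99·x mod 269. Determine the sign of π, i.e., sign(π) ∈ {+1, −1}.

+1

Start at x=105: 105 → 173 → 180 → 66 → 78 → 190 → 249 → … (one orbit).
5 cycles of lengths [67, 67, 67, 67, 1].
n − c = 269 − 5 = 264; sign = (−1)^264 = +1.
Check: (99/269) = +1 by Zolotarev.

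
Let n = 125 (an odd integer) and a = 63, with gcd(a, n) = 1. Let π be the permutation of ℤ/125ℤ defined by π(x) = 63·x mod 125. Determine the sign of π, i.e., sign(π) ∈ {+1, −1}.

Start at x=62: 62 → 31 → 78 → 39 → 82 → 41 → 83 → … (one orbit).
Cycle type of π: 100 + 20 + 4 + 1; total 4 cycles.
125 − 4 = 121 transpositions; sign(π) = (−1)^121 = -1.

-1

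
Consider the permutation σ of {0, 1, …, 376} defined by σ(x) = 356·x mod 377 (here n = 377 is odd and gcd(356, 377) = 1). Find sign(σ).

+1

Trace 64: π^k(64) = [64, 164, 326, 317, 129, 307, 339] for k=0..6.
Cycle type of π: 28×13 + 4×3 + 1; total 17 cycles.
n − c = 377 − 17 = 360; sign = (−1)^360 = +1.
Zolotarev: (356|377) = +1, matching the cycle-count sign.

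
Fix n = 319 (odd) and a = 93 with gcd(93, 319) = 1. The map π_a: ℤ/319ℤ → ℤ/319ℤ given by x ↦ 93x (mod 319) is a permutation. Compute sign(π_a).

+1

Trace 86: π^k(86) = [86, 23, 225, 190, 125, 141, 34] for k=0..6.
Cycle lengths of π_93 on ℤ/319ℤ: [70, 70, 70, 70, 14, 14, 5, 5, 1]; 9 cycles in total.
Σ(ℓ_i−1) = 319−9 = 310; sign = (−1)^310 = +1.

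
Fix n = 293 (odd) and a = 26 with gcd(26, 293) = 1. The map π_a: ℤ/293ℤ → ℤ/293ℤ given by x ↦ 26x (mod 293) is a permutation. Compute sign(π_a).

Orbit of 109 under x↦26x: [109, 197, 141, 150, 91, 22, 279]… (length divides ord_293(26)).
The orbit structure of x ↦ 26x mod 293: 5 orbits of sizes [73, 73, 73, 73, 1].
With 5 cycles on 293 points, sign = (−1)^{293−5} = +1.

+1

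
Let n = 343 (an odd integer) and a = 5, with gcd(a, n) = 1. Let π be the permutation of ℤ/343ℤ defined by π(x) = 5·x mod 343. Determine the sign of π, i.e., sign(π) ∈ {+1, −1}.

-1

Trace 16: π^k(16) = [16, 80, 57, 285, 53, 265, 296] for k=0..6.
The orbit structure of x ↦ 5x mod 343: 4 orbits of sizes [294, 42, 6, 1].
4 cycles on 343: each ℓ→(−1)^(ℓ−1), product (−1)^339 = -1.
The Jacobi symbol (5|343) = -1 (Zolotarev) agrees.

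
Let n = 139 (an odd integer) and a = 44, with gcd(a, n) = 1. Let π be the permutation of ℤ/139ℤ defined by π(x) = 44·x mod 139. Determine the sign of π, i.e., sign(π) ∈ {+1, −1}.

+1

Start at x=55: 55 → 57 → 6 → 125 → 79 → 1 → 44 → … (one orbit).
The orbit structure of x ↦ 44x mod 139: 7 orbits of sizes [23, 23, 23, 23, 23, 23, 1].
7 cycles on 139: each ℓ→(−1)^(ℓ−1), product (−1)^132 = +1.
Check: (44/139) = +1 by Zolotarev.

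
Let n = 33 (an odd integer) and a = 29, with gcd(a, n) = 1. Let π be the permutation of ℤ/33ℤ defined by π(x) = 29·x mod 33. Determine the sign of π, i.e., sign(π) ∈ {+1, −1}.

+1

Trace 31: π^k(31) = [31, 8, 1, 29, 16, 2, 25] for k=0..6.
5 cycles of lengths [10, 10, 10, 2, 1].
With 5 cycles on 33 points, sign = (−1)^{33−5} = +1.
Via Zolotarev, sign(π_{29}) = (29|33) = +1.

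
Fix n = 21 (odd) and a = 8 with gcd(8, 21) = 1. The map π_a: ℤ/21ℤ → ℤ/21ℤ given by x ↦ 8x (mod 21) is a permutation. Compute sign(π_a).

Trace 8: π^k(8) = [8, 1] for k=0..1.
14 cycles of lengths [2, 2, 2, 2, 2, 2, 2, 1, 1, 1, 1, 1, 1, 1].
sign(π) = (−1)^{n − #cycles} = (−1)^{21−14} = (−1)^7 = -1.
Check: (8/21) = -1 by Zolotarev.

-1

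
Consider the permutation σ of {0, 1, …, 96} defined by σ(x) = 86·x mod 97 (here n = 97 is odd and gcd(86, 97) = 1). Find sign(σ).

+1

Trace 47: π^k(47) = [47, 65, 61, 8, 9, 95, 22] for k=0..6.
Cycle type of π: 48×2 + 1; total 3 cycles.
97 − 3 = 94 transpositions; sign(π) = (−1)^94 = +1.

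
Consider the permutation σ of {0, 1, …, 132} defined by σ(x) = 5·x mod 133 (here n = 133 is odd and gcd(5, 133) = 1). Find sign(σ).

Orbit of 131 under x↦5x: [131, 123, 83, 16, 80, 1, 5]… (length divides ord_133(5)).
π_5 has 10 disjoint cycles with lengths [18, 18, 18, 18, 18, 18, 9, 9, 6, 1] on {0,…,132}.
133 − 10 = 123 transpositions; sign(π) = (−1)^123 = -1.
The Jacobi symbol (5|133) = -1 (Zolotarev) agrees.

-1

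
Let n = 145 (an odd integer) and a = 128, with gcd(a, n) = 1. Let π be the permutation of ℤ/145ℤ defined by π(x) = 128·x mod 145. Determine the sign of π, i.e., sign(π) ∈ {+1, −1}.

Orbit of 128 under x↦128x: [128, 144, 17, 1]… (length divides ord_145(128)).
π_128 has 37 disjoint cycles with lengths [4, 4, 4, 4, 4, 4, 4, 4, 4, 4, 4, 4, 4, 4, 4, 4, 4, 4, 4, 4, 4, 4, 4, 4, 4, 4, 4, 4, 4, 4, 4, 4, 4, 4, 4, 4, 1] on {0,…,144}.
n − c = 145 − 37 = 108; sign = (−1)^108 = +1.

+1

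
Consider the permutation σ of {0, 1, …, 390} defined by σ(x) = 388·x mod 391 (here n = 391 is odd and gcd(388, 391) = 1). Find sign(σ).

+1

Start at x=25: 25 → 316 → 225 → 107 → 70 → 181 → 239 → … (one orbit).
Cycle lengths of π_388 on ℤ/391ℤ: [176, 176, 22, 16, 1]; 5 cycles in total.
With 5 cycles on 391 points, sign = (−1)^{391−5} = +1.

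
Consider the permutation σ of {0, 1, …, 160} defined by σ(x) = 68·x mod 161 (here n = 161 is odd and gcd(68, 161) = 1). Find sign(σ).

Orbit of 1 under x↦68x: [1, 68, 116, 160, 93, 45]… (length divides ord_161(68)).
The orbit structure of x ↦ 68x mod 161: 35 orbits of sizes [6, 6, 6, 6, 6, 6, 6, 6, 6, 6, 6, 6, 6, 6, 6, 6, 6, 6, 6, 6, 6, 6, 6, 2, 2, 2, 2, 2, 2, 2, 2, 2, 2, 2, 1].
Σ(ℓ_i−1) = 161−35 = 126; sign = (−1)^126 = +1.
Via Zolotarev, sign(π_{68}) = (68|161) = +1.

+1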